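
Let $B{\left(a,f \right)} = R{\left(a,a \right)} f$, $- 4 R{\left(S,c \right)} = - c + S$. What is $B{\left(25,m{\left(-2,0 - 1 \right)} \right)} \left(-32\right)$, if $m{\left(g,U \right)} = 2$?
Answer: $0$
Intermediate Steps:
$R{\left(S,c \right)} = - \frac{S}{4} + \frac{c}{4}$ ($R{\left(S,c \right)} = - \frac{- c + S}{4} = - \frac{S - c}{4} = - \frac{S}{4} + \frac{c}{4}$)
$B{\left(a,f \right)} = 0$ ($B{\left(a,f \right)} = \left(- \frac{a}{4} + \frac{a}{4}\right) f = 0 f = 0$)
$B{\left(25,m{\left(-2,0 - 1 \right)} \right)} \left(-32\right) = 0 \left(-32\right) = 0$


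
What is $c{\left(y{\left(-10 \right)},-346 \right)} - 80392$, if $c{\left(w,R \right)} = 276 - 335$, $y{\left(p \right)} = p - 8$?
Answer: $-80451$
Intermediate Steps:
$y{\left(p \right)} = -8 + p$
$c{\left(w,R \right)} = -59$ ($c{\left(w,R \right)} = 276 - 335 = -59$)
$c{\left(y{\left(-10 \right)},-346 \right)} - 80392 = -59 - 80392 = -80451$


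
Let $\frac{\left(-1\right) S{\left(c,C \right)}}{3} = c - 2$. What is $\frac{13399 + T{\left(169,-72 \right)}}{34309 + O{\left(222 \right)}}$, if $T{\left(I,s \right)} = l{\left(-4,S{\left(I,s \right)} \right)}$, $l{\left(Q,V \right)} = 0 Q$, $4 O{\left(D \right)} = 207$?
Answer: $\frac{53596}{137443} \approx 0.38995$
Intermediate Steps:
$O{\left(D \right)} = \frac{207}{4}$ ($O{\left(D \right)} = \frac{1}{4} \cdot 207 = \frac{207}{4}$)
$S{\left(c,C \right)} = 6 - 3 c$ ($S{\left(c,C \right)} = - 3 \left(c - 2\right) = - 3 \left(-2 + c\right) = 6 - 3 c$)
$l{\left(Q,V \right)} = 0$
$T{\left(I,s \right)} = 0$
$\frac{13399 + T{\left(169,-72 \right)}}{34309 + O{\left(222 \right)}} = \frac{13399 + 0}{34309 + \frac{207}{4}} = \frac{13399}{\frac{137443}{4}} = 13399 \cdot \frac{4}{137443} = \frac{53596}{137443}$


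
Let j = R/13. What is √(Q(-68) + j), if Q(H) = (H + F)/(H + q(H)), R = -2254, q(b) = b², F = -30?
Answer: 7*I*√3103576814/29614 ≈ 13.168*I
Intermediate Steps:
Q(H) = (-30 + H)/(H + H²) (Q(H) = (H - 30)/(H + H²) = (-30 + H)/(H + H²))
j = -2254/13 ≈ -173.38
√(Q(-68) + j) = √((-30 - 68)/((-68)*(1 - 68)) - 2254/13) = √(-1/68*(-98)/(-67) - 2254/13) = √(-1/68*(-1/67)*(-98) - 2254/13) = √(-49/2278 - 2254/13) = √(-5135249/29614) = 7*I*√3103576814/29614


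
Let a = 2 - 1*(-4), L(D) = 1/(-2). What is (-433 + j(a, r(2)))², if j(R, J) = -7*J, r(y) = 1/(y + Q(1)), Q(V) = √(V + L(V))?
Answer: 190971 - 874*√2 ≈ 1.8974e+5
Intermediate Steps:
L(D) = -½
a = 6 (a = 2 + 4 = 6)
Q(V) = √(-½ + V) (Q(V) = √(V - ½) = √(-½ + V))
r(y) = 1/(y + √2/2) (r(y) = 1/(y + √(-2 + 4*1)/2) = 1/(y + √(-2 + 4)/2) = 1/(y + √2/2))
(-433 + j(a, r(2)))² = (-433 - 14/(√2 + 2*2))² = (-433 - 14/(√2 + 4))² = (-433 - 14/(4 + √2))²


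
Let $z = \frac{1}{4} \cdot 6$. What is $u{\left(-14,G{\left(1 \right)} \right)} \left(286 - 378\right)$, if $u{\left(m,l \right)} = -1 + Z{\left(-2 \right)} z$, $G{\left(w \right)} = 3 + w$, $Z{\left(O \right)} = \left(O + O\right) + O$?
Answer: $920$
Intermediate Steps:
$Z{\left(O \right)} = 3 O$ ($Z{\left(O \right)} = 2 O + O = 3 O$)
$z = \frac{3}{2}$ ($z = \frac{1}{4} \cdot 6 = \frac{3}{2} \approx 1.5$)
$u{\left(m,l \right)} = -10$ ($u{\left(m,l \right)} = -1 + 3 \left(-2\right) \frac{3}{2} = -1 - 9 = -10$)
$u{\left(-14,G{\left(1 \right)} \right)} \left(286 - 378\right) = - 10 \left(286 - 378\right) = \left(-10\right) \left(-92\right) = 920$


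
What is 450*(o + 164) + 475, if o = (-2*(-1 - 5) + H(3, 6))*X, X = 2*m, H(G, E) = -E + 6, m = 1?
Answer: 85075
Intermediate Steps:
H(G, E) = 6 - E
X = 2 (X = 2*1 = 2)
o = 24 (o = (-2*(-1 - 5) + (6 - 1*6))*2 = (-2*(-6) + (6 - 6))*2 = (12 + 0)*2 = 12*2 = 24)
450*(o + 164) + 475 = 450*(24 + 164) + 475 = 450*188 + 475 = 84600 + 475 = 85075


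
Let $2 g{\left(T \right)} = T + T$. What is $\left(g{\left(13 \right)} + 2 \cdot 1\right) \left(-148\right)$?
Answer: $-2220$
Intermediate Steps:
$g{\left(T \right)} = T$ ($g{\left(T \right)} = \frac{T + T}{2} = \frac{2 T}{2} = T$)
$\left(g{\left(13 \right)} + 2 \cdot 1\right) \left(-148\right) = \left(13 + 2 \cdot 1\right) \left(-148\right) = \left(13 + 2\right) \left(-148\right) = 15 \left(-148\right) = -2220$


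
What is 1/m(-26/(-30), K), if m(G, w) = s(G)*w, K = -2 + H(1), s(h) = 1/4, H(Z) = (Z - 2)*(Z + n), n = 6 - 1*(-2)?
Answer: -4/11 ≈ -0.36364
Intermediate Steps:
n = 8 (n = 6 + 2 = 8)
H(Z) = (-2 + Z)*(8 + Z) (H(Z) = (Z - 2)*(Z + 8) = (-2 + Z)*(8 + Z))
s(h) = ¼
K = -11 (K = -2 + (-16 + 1² + 6*1) = -2 + (-16 + 1 + 6) = -2 - 9 = -11)
m(G, w) = w/4
1/m(-26/(-30), K) = 1/((¼)*(-11)) = 1/(-11/4) = -4/11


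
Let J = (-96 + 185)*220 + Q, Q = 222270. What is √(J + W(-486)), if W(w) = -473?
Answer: √241377 ≈ 491.30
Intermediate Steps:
J = 241850 (J = (-96 + 185)*220 + 222270 = 89*220 + 222270 = 19580 + 222270 = 241850)
√(J + W(-486)) = √(241850 - 473) = √241377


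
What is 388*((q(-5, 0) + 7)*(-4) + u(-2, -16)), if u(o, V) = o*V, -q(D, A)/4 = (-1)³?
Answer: -4656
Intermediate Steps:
q(D, A) = 4 (q(D, A) = -4*(-1)³ = -4*(-1) = 4)
u(o, V) = V*o
388*((q(-5, 0) + 7)*(-4) + u(-2, -16)) = 388*((4 + 7)*(-4) - 16*(-2)) = 388*(11*(-4) + 32) = 388*(-44 + 32) = 388*(-12) = -4656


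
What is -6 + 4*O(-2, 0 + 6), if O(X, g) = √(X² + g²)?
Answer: -6 + 8*√10 ≈ 19.298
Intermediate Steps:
-6 + 4*O(-2, 0 + 6) = -6 + 4*√((-2)² + (0 + 6)²) = -6 + 4*√(4 + 6²) = -6 + 4*√(4 + 36) = -6 + 4*√40 = -6 + 4*(2*√10) = -6 + 8*√10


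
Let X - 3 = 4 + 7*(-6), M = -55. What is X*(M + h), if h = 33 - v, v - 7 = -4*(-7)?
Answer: 1995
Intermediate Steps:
v = 35 (v = 7 - 4*(-7) = 7 + 28 = 35)
X = -35 (X = 3 + (4 + 7*(-6)) = 3 + (4 - 42) = 3 - 38 = -35)
h = -2 (h = 33 - 1*35 = 33 - 35 = -2)
X*(M + h) = -35*(-55 - 2) = -35*(-57) = 1995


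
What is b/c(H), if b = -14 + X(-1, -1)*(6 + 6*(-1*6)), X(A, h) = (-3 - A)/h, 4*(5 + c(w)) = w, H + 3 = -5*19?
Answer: 148/59 ≈ 2.5085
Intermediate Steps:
H = -98 (H = -3 - 5*19 = -3 - 95 = -98)
c(w) = -5 + w/4
X(A, h) = (-3 - A)/h
b = -74 (b = -14 + ((-3 - 1*(-1))/(-1))*(6 + 6*(-1*6)) = -14 + (-(-3 + 1))*(6 + 6*(-6)) = -14 + (-1*(-2))*(6 - 36) = -14 + 2*(-30) = -14 - 60 = -74)
b/c(H) = -74/(-5 + (¼)*(-98)) = -74/(-5 - 49/2) = -74/(-59/2) = -74*(-2/59) = 148/59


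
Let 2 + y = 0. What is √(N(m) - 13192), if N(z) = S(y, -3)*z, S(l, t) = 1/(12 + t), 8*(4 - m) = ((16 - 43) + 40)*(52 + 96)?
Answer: I*√475858/6 ≈ 114.97*I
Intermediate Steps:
y = -2 (y = -2 + 0 = -2)
m = -473/2 (m = 4 - ((16 - 43) + 40)*(52 + 96)/8 = 4 - (-27 + 40)*148/8 = 4 - 13*148/8 = 4 - ⅛*1924 = 4 - 481/2 = -473/2 ≈ -236.50)
N(z) = z/9 (N(z) = z/(12 - 3) = z/9)
√(N(m) - 13192) = √((⅑)*(-473/2) - 13192) = √(-473/18 - 13192) = √(-237929/18) = I*√475858/6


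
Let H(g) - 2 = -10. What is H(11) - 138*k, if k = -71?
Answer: 9790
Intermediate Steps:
H(g) = -8 (H(g) = 2 - 10 = -8)
H(11) - 138*k = -8 - 138*(-71) = -8 + 9798 = 9790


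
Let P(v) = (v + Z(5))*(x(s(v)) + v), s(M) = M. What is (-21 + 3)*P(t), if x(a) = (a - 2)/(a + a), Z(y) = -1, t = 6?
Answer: -570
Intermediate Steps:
x(a) = (-2 + a)/(2*a) (x(a) = (-2 + a)/((2*a)) = (-2 + a)*(1/(2*a)) = (-2 + a)/(2*a))
P(v) = (-1 + v)*(v + (-2 + v)/(2*v)) (P(v) = (v - 1)*((-2 + v)/(2*v) + v) = (-1 + v)*(v + (-2 + v)/(2*v)))
(-21 + 3)*P(t) = (-21 + 3)*(-3/2 + 1/6 + 6² - ½*6) = -18*(-3/2 + ⅙ + 36 - 3) = -18*95/3 = -570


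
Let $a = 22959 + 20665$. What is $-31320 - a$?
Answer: $-74944$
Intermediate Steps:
$a = 43624$
$-31320 - a = -31320 - 43624 = -74944$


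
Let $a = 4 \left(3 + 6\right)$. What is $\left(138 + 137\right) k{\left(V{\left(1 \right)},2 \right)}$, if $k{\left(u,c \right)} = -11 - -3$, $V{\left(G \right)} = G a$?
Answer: $-2200$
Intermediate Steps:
$a = 36$ ($a = 4 \cdot 9 = 36$)
$V{\left(G \right)} = 36 G$ ($V{\left(G \right)} = G 36 = 36 G$)
$k{\left(u,c \right)} = -8$ ($k{\left(u,c \right)} = -11 + 3 = -8$)
$\left(138 + 137\right) k{\left(V{\left(1 \right)},2 \right)} = \left(138 + 137\right) \left(-8\right) = 275 \left(-8\right) = -2200$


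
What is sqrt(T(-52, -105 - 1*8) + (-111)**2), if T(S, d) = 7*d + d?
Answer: 7*sqrt(233) ≈ 106.85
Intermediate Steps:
T(S, d) = 8*d
sqrt(T(-52, -105 - 1*8) + (-111)**2) = sqrt(8*(-105 - 1*8) + (-111)**2) = sqrt(8*(-105 - 8) + 12321) = sqrt(8*(-113) + 12321) = sqrt(-904 + 12321) = sqrt(11417) = 7*sqrt(233)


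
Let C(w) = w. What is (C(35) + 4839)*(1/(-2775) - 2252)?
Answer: -30459093074/2775 ≈ -1.0976e+7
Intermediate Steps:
(C(35) + 4839)*(1/(-2775) - 2252) = (35 + 4839)*(1/(-2775) - 2252) = 4874*(-1/2775 - 2252) = 4874*(-6249301/2775) = -30459093074/2775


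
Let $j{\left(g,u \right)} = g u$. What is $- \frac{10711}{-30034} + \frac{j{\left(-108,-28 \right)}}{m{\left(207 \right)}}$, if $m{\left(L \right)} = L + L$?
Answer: $\frac{5292065}{690782} \approx 7.661$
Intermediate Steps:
$m{\left(L \right)} = 2 L$
$- \frac{10711}{-30034} + \frac{j{\left(-108,-28 \right)}}{m{\left(207 \right)}} = - \frac{10711}{-30034} + \frac{\left(-108\right) \left(-28\right)}{2 \cdot 207} = \left(-10711\right) \left(- \frac{1}{30034}\right) + \frac{3024}{414} = \frac{10711}{30034} + 3024 \cdot \frac{1}{414} = \frac{10711}{30034} + \frac{168}{23} = \frac{5292065}{690782}$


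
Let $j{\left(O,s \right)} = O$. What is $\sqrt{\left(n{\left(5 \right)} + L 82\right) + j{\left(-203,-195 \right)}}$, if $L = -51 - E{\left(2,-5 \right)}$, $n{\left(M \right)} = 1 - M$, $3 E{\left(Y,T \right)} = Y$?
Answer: $\frac{i \sqrt{39993}}{3} \approx 66.661 i$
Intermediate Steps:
$E{\left(Y,T \right)} = \frac{Y}{3}$
$L = - \frac{155}{3}$ ($L = -51 - \frac{1}{3} \cdot 2 = -51 - \frac{2}{3} = - \frac{155}{3} \approx -51.667$)
$\sqrt{\left(n{\left(5 \right)} + L 82\right) + j{\left(-203,-195 \right)}} = \sqrt{\left(\left(1 - 5\right) - \frac{12710}{3}\right) - 203} = \sqrt{\left(-4 - \frac{12710}{3}\right) - 203} = \sqrt{- \frac{12722}{3} - 203} = \sqrt{- \frac{13331}{3}} = \frac{i \sqrt{39993}}{3}$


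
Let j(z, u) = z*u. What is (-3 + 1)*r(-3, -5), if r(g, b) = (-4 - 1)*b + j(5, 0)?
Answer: -50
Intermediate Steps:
j(z, u) = u*z
r(g, b) = -5*b (r(g, b) = (-4 - 1)*b + 0*5 = -5*b + 0 = -5*b)
(-3 + 1)*r(-3, -5) = (-3 + 1)*(-5*(-5)) = -2*25 = -50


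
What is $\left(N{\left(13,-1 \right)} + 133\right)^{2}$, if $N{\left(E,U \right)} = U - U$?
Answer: $17689$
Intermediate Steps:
$N{\left(E,U \right)} = 0$
$\left(N{\left(13,-1 \right)} + 133\right)^{2} = \left(0 + 133\right)^{2} = 133^{2} = 17689$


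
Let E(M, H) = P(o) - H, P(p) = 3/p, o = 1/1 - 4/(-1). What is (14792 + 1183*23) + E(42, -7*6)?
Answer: 210218/5 ≈ 42044.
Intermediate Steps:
o = 5 (o = 1*1 - 4*(-1) = 1 + 4 = 5)
E(M, H) = ⅗ - H (E(M, H) = 3/5 - H = 3*(⅕) - H = ⅗ - H)
(14792 + 1183*23) + E(42, -7*6) = (14792 + 1183*23) + (⅗ - (-7)*6) = (14792 + 27209) + (⅗ - 1*(-42)) = 42001 + (⅗ + 42) = 42001 + 213/5 = 210218/5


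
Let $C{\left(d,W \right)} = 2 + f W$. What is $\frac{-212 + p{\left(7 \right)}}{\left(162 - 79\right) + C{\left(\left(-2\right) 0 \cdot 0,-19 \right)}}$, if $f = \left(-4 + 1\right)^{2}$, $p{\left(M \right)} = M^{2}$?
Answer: $\frac{163}{86} \approx 1.8953$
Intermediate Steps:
$f = 9$ ($f = \left(-3\right)^{2} = 9$)
$C{\left(d,W \right)} = 2 + 9 W$
$\frac{-212 + p{\left(7 \right)}}{\left(162 - 79\right) + C{\left(\left(-2\right) 0 \cdot 0,-19 \right)}} = \frac{-212 + 7^{2}}{\left(162 - 79\right) + \left(2 + 9 \left(-19\right)\right)} = \frac{-212 + 49}{83 + \left(2 - 171\right)} = - \frac{163}{83 - 169} = - \frac{163}{-86} = \left(-163\right) \left(- \frac{1}{86}\right) = \frac{163}{86}$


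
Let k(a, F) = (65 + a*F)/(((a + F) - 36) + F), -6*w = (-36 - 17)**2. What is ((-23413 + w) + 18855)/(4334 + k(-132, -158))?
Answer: -7297994/6230205 ≈ -1.1714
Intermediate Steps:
w = -2809/6 (w = -(-36 - 17)**2/6 = -1/6*(-53)**2 = -1/6*2809 = -2809/6 ≈ -468.17)
k(a, F) = (65 + F*a)/(-36 + a + 2*F) (k(a, F) = (65 + F*a)/(((F + a) - 36) + F) = (65 + F*a)/((-36 + F + a) + F) = (65 + F*a)/(-36 + a + 2*F))
((-23413 + w) + 18855)/(4334 + k(-132, -158)) = ((-23413 - 2809/6) + 18855)/(4334 + (65 - 158*(-132))/(-36 - 132 + 2*(-158))) = (-143287/6 + 18855)/(4334 + (65 + 20856)/(-36 - 132 - 316)) = -30157/(6*(4334 + 20921/(-484))) = -30157/(6*(4334 - 1/484*20921)) = -30157/(6*(4334 - 20921/484)) = -30157/(6*2076735/484) = -30157/6*484/2076735 = -7297994/6230205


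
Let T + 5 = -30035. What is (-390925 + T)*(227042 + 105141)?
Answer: -139837416595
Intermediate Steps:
T = -30040 (T = -5 - 30035 = -30040)
(-390925 + T)*(227042 + 105141) = (-390925 - 30040)*(227042 + 105141) = -420965*332183 = -139837416595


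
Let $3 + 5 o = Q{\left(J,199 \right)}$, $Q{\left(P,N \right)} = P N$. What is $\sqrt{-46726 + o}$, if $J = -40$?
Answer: $\frac{i \sqrt{1207965}}{5} \approx 219.81 i$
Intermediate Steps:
$Q{\left(P,N \right)} = N P$
$o = - \frac{7963}{5}$ ($o = - \frac{3}{5} + \frac{199 \left(-40\right)}{5} = - \frac{3}{5} + \frac{1}{5} \left(-7960\right) = - \frac{3}{5} - 1592 = - \frac{7963}{5} \approx -1592.6$)
$\sqrt{-46726 + o} = \sqrt{-46726 - \frac{7963}{5}} = \sqrt{- \frac{241593}{5}} = \frac{i \sqrt{1207965}}{5}$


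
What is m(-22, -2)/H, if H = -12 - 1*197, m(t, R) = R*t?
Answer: -4/19 ≈ -0.21053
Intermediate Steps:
H = -209 (H = -12 - 197 = -209)
m(-22, -2)/H = -2*(-22)/(-209) = 44*(-1/209) = -4/19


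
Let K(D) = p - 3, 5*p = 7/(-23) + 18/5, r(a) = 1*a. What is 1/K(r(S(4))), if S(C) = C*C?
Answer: -575/1346 ≈ -0.42719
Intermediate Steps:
S(C) = C²
r(a) = a
p = 379/575 (p = (7/(-23) + 18/5)/5 = (7*(-1/23) + 18*(⅕))/5 = (-7/23 + 18/5)/5 = (⅕)*(379/115) = 379/575 ≈ 0.65913)
K(D) = -1346/575 (K(D) = 379/575 - 3 = -1346/575)
1/K(r(S(4))) = 1/(-1346/575) = -575/1346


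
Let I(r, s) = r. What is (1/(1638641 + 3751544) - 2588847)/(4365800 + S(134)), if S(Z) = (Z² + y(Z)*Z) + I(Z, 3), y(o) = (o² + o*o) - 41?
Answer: -6977182133347/24769527910870 ≈ -0.28168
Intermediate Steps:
y(o) = -41 + 2*o² (y(o) = (o² + o²) - 41 = 2*o² - 41 = -41 + 2*o²)
S(Z) = Z + Z² + Z*(-41 + 2*Z²) (S(Z) = (Z² + (-41 + 2*Z²)*Z) + Z = (Z² + Z*(-41 + 2*Z²)) + Z = Z + Z² + Z*(-41 + 2*Z²))
(1/(1638641 + 3751544) - 2588847)/(4365800 + S(134)) = (1/(1638641 + 3751544) - 2588847)/(4365800 + 134*(-40 + 134 + 2*134²)) = (1/5390185 - 2588847)/(4365800 + 134*(-40 + 134 + 2*17956)) = (1/5390185 - 2588847)/(4365800 + 134*(-40 + 134 + 35912)) = -13954364266694/(5390185*(4365800 + 134*36006)) = -13954364266694/(5390185*(4365800 + 4824804)) = -13954364266694/5390185/9190604 = -13954364266694/5390185*1/9190604 = -6977182133347/24769527910870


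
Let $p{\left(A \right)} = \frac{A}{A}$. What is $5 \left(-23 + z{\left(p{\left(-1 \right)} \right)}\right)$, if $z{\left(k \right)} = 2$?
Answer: $-105$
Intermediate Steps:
$p{\left(A \right)} = 1$
$5 \left(-23 + z{\left(p{\left(-1 \right)} \right)}\right) = 5 \left(-23 + 2\right) = 5 \left(-21\right) = -105$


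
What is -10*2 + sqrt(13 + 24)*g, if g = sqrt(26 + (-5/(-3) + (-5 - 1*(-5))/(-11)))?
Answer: -20 + sqrt(9213)/3 ≈ 11.995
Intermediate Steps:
g = sqrt(249)/3 (g = sqrt(26 + (-5*(-1/3) + (-5 + 5)*(-1/11))) = sqrt(26 + (5/3 + 0*(-1/11))) = sqrt(26 + (5/3 + 0)) = sqrt(26 + 5/3) = sqrt(83/3) = sqrt(249)/3 ≈ 5.2599)
-10*2 + sqrt(13 + 24)*g = -10*2 + sqrt(13 + 24)*(sqrt(249)/3) = -20 + sqrt(37)*(sqrt(249)/3) = -20 + sqrt(9213)/3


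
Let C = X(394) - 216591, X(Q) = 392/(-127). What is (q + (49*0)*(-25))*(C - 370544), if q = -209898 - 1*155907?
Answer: 27276812067285/127 ≈ 2.1478e+11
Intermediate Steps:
X(Q) = -392/127 (X(Q) = 392*(-1/127) = -392/127)
q = -365805 (q = -209898 - 155907 = -365805)
C = -27507449/127 (C = -392/127 - 216591 = -27507449/127 ≈ -2.1659e+5)
(q + (49*0)*(-25))*(C - 370544) = (-365805 + (49*0)*(-25))*(-27507449/127 - 370544) = (-365805 + 0*(-25))*(-74566537/127) = (-365805 + 0)*(-74566537/127) = -365805*(-74566537/127) = 27276812067285/127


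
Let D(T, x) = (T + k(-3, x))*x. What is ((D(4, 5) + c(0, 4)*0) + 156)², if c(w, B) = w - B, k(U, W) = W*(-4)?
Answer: 5776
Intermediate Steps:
k(U, W) = -4*W
D(T, x) = x*(T - 4*x) (D(T, x) = (T - 4*x)*x = x*(T - 4*x))
((D(4, 5) + c(0, 4)*0) + 156)² = ((5*(4 - 4*5) + (0 - 1*4)*0) + 156)² = ((5*(4 - 20) + (0 - 4)*0) + 156)² = ((5*(-16) - 4*0) + 156)² = ((-80 + 0) + 156)² = (-80 + 156)² = 76² = 5776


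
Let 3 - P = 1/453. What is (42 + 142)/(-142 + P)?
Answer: -10419/7871 ≈ -1.3237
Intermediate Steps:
P = 1358/453 (P = 3 - 1/453 = 1358/453 ≈ 2.9978)
(42 + 142)/(-142 + P) = (42 + 142)/(-142 + 1358/453) = 184/(-62968/453) = -453/62968*184 = -10419/7871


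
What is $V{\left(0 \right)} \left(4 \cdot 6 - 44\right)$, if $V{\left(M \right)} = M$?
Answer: $0$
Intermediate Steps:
$V{\left(0 \right)} \left(4 \cdot 6 - 44\right) = 0 \left(4 \cdot 6 - 44\right) = 0 \left(24 - 44\right) = 0 \left(-20\right) = 0$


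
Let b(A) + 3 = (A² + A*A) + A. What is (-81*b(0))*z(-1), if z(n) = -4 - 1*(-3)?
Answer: -243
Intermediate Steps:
z(n) = -1 (z(n) = -4 + 3 = -1)
b(A) = -3 + A + 2*A² (b(A) = -3 + ((A² + A*A) + A) = -3 + ((A² + A²) + A) = -3 + (2*A² + A) = -3 + (A + 2*A²) = -3 + A + 2*A²)
(-81*b(0))*z(-1) = -81*(-3 + 0 + 2*0²)*(-1) = -81*(-3 + 0 + 2*0)*(-1) = -81*(-3 + 0 + 0)*(-1) = -81*(-3)*(-1) = 243*(-1) = -243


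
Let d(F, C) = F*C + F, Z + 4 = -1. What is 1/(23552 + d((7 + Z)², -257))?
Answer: 1/22528 ≈ 4.4389e-5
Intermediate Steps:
Z = -5 (Z = -4 - 1 = -5)
d(F, C) = F + C*F (d(F, C) = C*F + F = F + C*F)
1/(23552 + d((7 + Z)², -257)) = 1/(23552 + (7 - 5)²*(1 - 257)) = 1/(23552 + 2²*(-256)) = 1/(23552 + 4*(-256)) = 1/(23552 - 1024) = 1/22528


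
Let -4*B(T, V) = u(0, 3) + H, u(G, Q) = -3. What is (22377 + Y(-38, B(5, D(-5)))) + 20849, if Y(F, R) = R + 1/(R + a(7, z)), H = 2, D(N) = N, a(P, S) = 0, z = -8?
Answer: 172921/4 ≈ 43230.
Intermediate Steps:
B(T, V) = ¼ (B(T, V) = -(-3 + 2)/4 = -¼*(-1) = ¼)
Y(F, R) = R + 1/R (Y(F, R) = R + 1/(R + 0) = R + 1/R)
(22377 + Y(-38, B(5, D(-5)))) + 20849 = (22377 + (¼ + 1/(¼))) + 20849 = (22377 + (¼ + 4)) + 20849 = (22377 + 17/4) + 20849 = 89525/4 + 20849 = 172921/4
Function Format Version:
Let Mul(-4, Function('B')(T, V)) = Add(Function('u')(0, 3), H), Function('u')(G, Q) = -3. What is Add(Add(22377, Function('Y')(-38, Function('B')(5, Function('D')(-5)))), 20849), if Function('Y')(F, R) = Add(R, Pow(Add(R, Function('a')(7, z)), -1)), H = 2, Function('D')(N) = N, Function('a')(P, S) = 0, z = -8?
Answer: Rational(172921, 4) ≈ 43230.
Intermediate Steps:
Function('B')(T, V) = Rational(1, 4) (Function('B')(T, V) = Mul(Rational(-1, 4), Add(-3, 2)) = Mul(Rational(-1, 4), -1) = Rational(1, 4))
Function('Y')(F, R) = Add(R, Pow(R, -1)) (Function('Y')(F, R) = Add(R, Pow(Add(R, 0), -1)) = Add(R, Pow(R, -1)))
Add(Add(22377, Function('Y')(-38, Function('B')(5, Function('D')(-5)))), 20849) = Add(Add(22377, Add(Rational(1, 4), Pow(Rational(1, 4), -1))), 20849) = Add(Add(22377, Add(Rational(1, 4), 4)), 20849) = Add(Add(22377, Rational(17, 4)), 20849) = Add(Rational(89525, 4), 20849) = Rational(172921, 4)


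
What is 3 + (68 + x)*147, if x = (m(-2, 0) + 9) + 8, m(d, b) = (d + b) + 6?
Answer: 13086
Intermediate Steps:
m(d, b) = 6 + b + d (m(d, b) = (b + d) + 6 = 6 + b + d)
x = 21 (x = ((6 + 0 - 2) + 9) + 8 = (4 + 9) + 8 = 13 + 8 = 21)
3 + (68 + x)*147 = 3 + (68 + 21)*147 = 3 + 89*147 = 3 + 13083 = 13086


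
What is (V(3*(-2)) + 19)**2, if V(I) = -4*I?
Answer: 1849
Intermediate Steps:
(V(3*(-2)) + 19)**2 = (-12*(-2) + 19)**2 = (-4*(-6) + 19)**2 = (24 + 19)**2 = 43**2 = 1849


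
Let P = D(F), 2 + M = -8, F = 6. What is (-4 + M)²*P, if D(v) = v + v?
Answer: 2352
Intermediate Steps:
D(v) = 2*v
M = -10 (M = -2 - 8 = -10)
P = 12 (P = 2*6 = 12)
(-4 + M)²*P = (-4 - 10)²*12 = (-14)²*12 = 196*12 = 2352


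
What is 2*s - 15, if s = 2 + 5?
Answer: -1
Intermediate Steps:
s = 7
2*s - 15 = 2*7 - 15 = 14 - 15 = -1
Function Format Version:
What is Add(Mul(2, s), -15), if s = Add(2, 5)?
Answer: -1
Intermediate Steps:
s = 7
Add(Mul(2, s), -15) = Add(Mul(2, 7), -15) = Add(14, -15) = -1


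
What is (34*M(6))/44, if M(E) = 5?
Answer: 85/22 ≈ 3.8636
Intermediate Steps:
(34*M(6))/44 = (34*5)/44 = 170*(1/44) = 85/22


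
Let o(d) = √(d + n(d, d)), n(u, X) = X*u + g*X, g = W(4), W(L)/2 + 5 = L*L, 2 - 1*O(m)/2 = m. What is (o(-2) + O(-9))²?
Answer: (22 + I*√42)² ≈ 442.0 + 285.15*I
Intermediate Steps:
O(m) = 4 - 2*m
W(L) = -10 + 2*L² (W(L) = -10 + 2*(L*L) = -10 + 2*L²)
g = 22 (g = -10 + 2*4² = -10 + 2*16 = -10 + 32 = 22)
n(u, X) = 22*X + X*u (n(u, X) = X*u + 22*X = 22*X + X*u)
o(d) = √(d + d*(22 + d))
(o(-2) + O(-9))² = (√(-2*(23 - 2)) + (4 - 2*(-9)))² = (√(-2*21) + (4 + 18))² = (√(-42) + 22)² = (I*√42 + 22)² = (22 + I*√42)²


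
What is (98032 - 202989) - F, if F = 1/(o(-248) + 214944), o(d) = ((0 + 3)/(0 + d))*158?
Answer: -2797399923907/26652819 ≈ -1.0496e+5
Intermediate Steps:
o(d) = 474/d (o(d) = (3/d)*158 = 474/d)
F = 124/26652819 (F = 1/(474/(-248) + 214944) = 1/(474*(-1/248) + 214944) = 1/(-237/124 + 214944) = 1/(26652819/124) = 124/26652819 ≈ 4.6524e-6)
(98032 - 202989) - F = (98032 - 202989) - 1*124/26652819 = -104957 - 124/26652819 = -2797399923907/26652819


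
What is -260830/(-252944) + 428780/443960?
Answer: 254835699/127610248 ≈ 1.9970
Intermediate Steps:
-260830/(-252944) + 428780/443960 = -260830*(-1/252944) + 428780*(1/443960) = 130415/126472 + 1949/2018 = 254835699/127610248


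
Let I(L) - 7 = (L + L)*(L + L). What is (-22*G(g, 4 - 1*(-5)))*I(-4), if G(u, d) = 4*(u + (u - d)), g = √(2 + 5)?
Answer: 56232 - 12496*√7 ≈ 23171.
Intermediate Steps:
I(L) = 7 + 4*L² (I(L) = 7 + (L + L)*(L + L) = 7 + (2*L)*(2*L) = 7 + 4*L²)
g = √7 ≈ 2.6458
G(u, d) = -4*d + 8*u (G(u, d) = 4*(-d + 2*u) = -4*d + 8*u)
(-22*G(g, 4 - 1*(-5)))*I(-4) = (-22*(-4*(4 - 1*(-5)) + 8*√7))*(7 + 4*(-4)²) = (-22*(-4*(4 + 5) + 8*√7))*(7 + 4*16) = (-22*(-4*9 + 8*√7))*(7 + 64) = -22*(-36 + 8*√7)*71 = (792 - 176*√7)*71 = 56232 - 12496*√7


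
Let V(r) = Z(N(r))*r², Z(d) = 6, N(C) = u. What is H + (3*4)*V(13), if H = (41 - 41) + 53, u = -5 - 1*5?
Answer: 12221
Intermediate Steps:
u = -10 (u = -5 - 5 = -10)
N(C) = -10
V(r) = 6*r²
H = 53 (H = 0 + 53 = 53)
H + (3*4)*V(13) = 53 + (3*4)*(6*13²) = 53 + 12*(6*169) = 53 + 12*1014 = 53 + 12168 = 12221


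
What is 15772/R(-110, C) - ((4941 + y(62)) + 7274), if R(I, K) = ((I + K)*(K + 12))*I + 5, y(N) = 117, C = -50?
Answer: -8247595712/668795 ≈ -12332.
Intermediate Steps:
R(I, K) = 5 + I*(12 + K)*(I + K) (R(I, K) = ((I + K)*(12 + K))*I + 5 = ((12 + K)*(I + K))*I + 5 = I*(12 + K)*(I + K) + 5 = 5 + I*(12 + K)*(I + K))
15772/R(-110, C) - ((4941 + y(62)) + 7274) = 15772/(5 + 12*(-110)² - 110*(-50)² - 50*(-110)² + 12*(-110)*(-50)) - ((4941 + 117) + 7274) = 15772/(5 + 12*12100 - 110*2500 - 50*12100 + 66000) - (5058 + 7274) = 15772/(5 + 145200 - 275000 - 605000 + 66000) - 1*12332 = 15772/(-668795) - 12332 = 15772*(-1/668795) - 12332 = -15772/668795 - 12332 = -8247595712/668795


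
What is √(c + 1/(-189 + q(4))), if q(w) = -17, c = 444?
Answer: √18841378/206 ≈ 21.071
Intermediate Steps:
√(c + 1/(-189 + q(4))) = √(444 + 1/(-189 - 17)) = √(444 + 1/(-206)) = √(444 - 1/206) = √(91463/206) = √18841378/206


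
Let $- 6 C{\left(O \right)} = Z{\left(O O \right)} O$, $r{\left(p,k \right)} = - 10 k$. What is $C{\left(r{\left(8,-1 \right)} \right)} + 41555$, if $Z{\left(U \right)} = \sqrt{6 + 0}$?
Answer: $41555 - \frac{5 \sqrt{6}}{3} \approx 41551.0$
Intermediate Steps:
$Z{\left(U \right)} = \sqrt{6}$
$C{\left(O \right)} = - \frac{O \sqrt{6}}{6}$ ($C{\left(O \right)} = - \frac{\sqrt{6} O}{6} = - \frac{O \sqrt{6}}{6}$)
$C{\left(r{\left(8,-1 \right)} \right)} + 41555 = - \frac{\left(-10\right) \left(-1\right) \sqrt{6}}{6} + 41555 = \left(- \frac{1}{6}\right) 10 \sqrt{6} + 41555 = - \frac{5 \sqrt{6}}{3} + 41555 = 41555 - \frac{5 \sqrt{6}}{3}$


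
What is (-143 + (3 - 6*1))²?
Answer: 21316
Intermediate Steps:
(-143 + (3 - 6*1))² = (-143 + (3 - 6))² = (-143 - 3)² = (-146)² = 21316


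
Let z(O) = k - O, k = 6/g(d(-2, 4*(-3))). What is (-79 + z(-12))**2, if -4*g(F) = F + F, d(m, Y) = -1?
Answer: 3025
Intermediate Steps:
g(F) = -F/2 (g(F) = -(F + F)/4 = -F/2)
k = 12 (k = 6/((-1/2*(-1))) = 6/(1/2) = 6*2 = 12)
z(O) = 12 - O
(-79 + z(-12))**2 = (-79 + (12 - 1*(-12)))**2 = (-79 + (12 + 12))**2 = (-79 + 24)**2 = (-55)**2 = 3025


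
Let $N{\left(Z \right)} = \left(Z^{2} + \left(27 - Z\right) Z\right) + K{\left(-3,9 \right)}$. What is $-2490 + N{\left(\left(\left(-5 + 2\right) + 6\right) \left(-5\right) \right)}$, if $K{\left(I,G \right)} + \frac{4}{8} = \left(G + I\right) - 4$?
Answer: $- \frac{5787}{2} \approx -2893.5$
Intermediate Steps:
$K{\left(I,G \right)} = - \frac{9}{2} + G + I$ ($K{\left(I,G \right)} = - \frac{1}{2} - \left(4 - G - I\right) = - \frac{1}{2} + \left(-4 + G + I\right) = - \frac{9}{2} + G + I$)
$N{\left(Z \right)} = \frac{3}{2} + Z^{2} + Z \left(27 - Z\right)$ ($N{\left(Z \right)} = \left(Z^{2} + \left(27 - Z\right) Z\right) - - \frac{3}{2} = \left(Z^{2} + Z \left(27 - Z\right)\right) + \frac{3}{2} = \frac{3}{2} + Z^{2} + Z \left(27 - Z\right)$)
$-2490 + N{\left(\left(\left(-5 + 2\right) + 6\right) \left(-5\right) \right)} = -2490 + \left(\frac{3}{2} + 27 \left(\left(-5 + 2\right) + 6\right) \left(-5\right)\right) = -2490 + \left(\frac{3}{2} + 27 \left(-3 + 6\right) \left(-5\right)\right) = -2490 + \left(\frac{3}{2} + 27 \cdot 3 \left(-5\right)\right) = -2490 + \left(\frac{3}{2} + 27 \left(-15\right)\right) = -2490 + \left(\frac{3}{2} - 405\right) = -2490 - \frac{807}{2} = - \frac{5787}{2}$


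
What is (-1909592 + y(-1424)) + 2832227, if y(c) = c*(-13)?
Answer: 941147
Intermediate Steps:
y(c) = -13*c
(-1909592 + y(-1424)) + 2832227 = (-1909592 - 13*(-1424)) + 2832227 = (-1909592 + 18512) + 2832227 = -1891080 + 2832227 = 941147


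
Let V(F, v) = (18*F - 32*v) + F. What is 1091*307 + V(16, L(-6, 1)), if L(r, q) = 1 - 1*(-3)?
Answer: 335113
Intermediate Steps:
L(r, q) = 4 (L(r, q) = 1 + 3 = 4)
V(F, v) = -32*v + 19*F (V(F, v) = (-32*v + 18*F) + F = -32*v + 19*F)
1091*307 + V(16, L(-6, 1)) = 1091*307 + (-32*4 + 19*16) = 334937 + (-128 + 304) = 334937 + 176 = 335113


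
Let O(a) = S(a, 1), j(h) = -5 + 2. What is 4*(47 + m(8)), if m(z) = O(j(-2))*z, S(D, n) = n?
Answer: 220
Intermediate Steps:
j(h) = -3
O(a) = 1
m(z) = z (m(z) = 1*z = z)
4*(47 + m(8)) = 4*(47 + 8) = 4*55 = 220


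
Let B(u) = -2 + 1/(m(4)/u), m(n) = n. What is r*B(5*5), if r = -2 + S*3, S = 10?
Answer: 119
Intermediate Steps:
r = 28 (r = -2 + 10*3 = -2 + 30 = 28)
B(u) = -2 + u/4 (B(u) = -2 + 1/(4/u) = -2 + u/4)
r*B(5*5) = 28*(-2 + (5*5)/4) = 28*(-2 + (¼)*25) = 28*(-2 + 25/4) = 28*(17/4) = 119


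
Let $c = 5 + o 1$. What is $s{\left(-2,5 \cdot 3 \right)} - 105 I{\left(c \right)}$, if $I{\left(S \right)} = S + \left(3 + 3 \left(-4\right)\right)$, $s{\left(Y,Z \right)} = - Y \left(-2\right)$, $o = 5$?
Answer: $-109$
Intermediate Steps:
$c = 10$ ($c = 5 + 5 \cdot 1 = 5 + 5 = 10$)
$s{\left(Y,Z \right)} = 2 Y$
$I{\left(S \right)} = -9 + S$ ($I{\left(S \right)} = S + \left(3 - 12\right) = S - 9 = -9 + S$)
$s{\left(-2,5 \cdot 3 \right)} - 105 I{\left(c \right)} = 2 \left(-2\right) - 105 \left(-9 + 10\right) = -4 - 105 = -109$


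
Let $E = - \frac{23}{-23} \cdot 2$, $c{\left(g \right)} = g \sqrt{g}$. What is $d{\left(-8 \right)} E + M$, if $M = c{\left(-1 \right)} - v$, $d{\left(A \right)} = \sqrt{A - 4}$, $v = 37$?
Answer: $-37 - i + 4 i \sqrt{3} \approx -37.0 + 5.9282 i$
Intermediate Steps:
$c{\left(g \right)} = g^{\frac{3}{2}}$
$d{\left(A \right)} = \sqrt{-4 + A}$
$E = 2$ ($E = \left(-23\right) \left(- \frac{1}{23}\right) 2 = 1 \cdot 2 = 2$)
$M = -37 - i$ ($M = \left(-1\right)^{\frac{3}{2}} - 37 = - i - 37 = -37 - i \approx -37.0 - 1.0 i$)
$d{\left(-8 \right)} E + M = \sqrt{-4 - 8} \cdot 2 - \left(37 + i\right) = \sqrt{-12} \cdot 2 - \left(37 + i\right) = 2 i \sqrt{3} \cdot 2 - \left(37 + i\right) = 4 i \sqrt{3} - \left(37 + i\right) = -37 - i + 4 i \sqrt{3}$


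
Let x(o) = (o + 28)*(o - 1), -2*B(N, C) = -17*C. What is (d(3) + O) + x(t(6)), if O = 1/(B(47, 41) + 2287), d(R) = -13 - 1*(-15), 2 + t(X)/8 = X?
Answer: 9814604/5271 ≈ 1862.0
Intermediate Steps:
B(N, C) = 17*C/2 (B(N, C) = -(-17)*C/2 = 17*C/2)
t(X) = -16 + 8*X
x(o) = (-1 + o)*(28 + o) (x(o) = (28 + o)*(-1 + o) = (-1 + o)*(28 + o))
d(R) = 2 (d(R) = -13 + 15 = 2)
O = 2/5271 (O = 1/((17/2)*41 + 2287) = 1/(697/2 + 2287) = 1/(5271/2) = 2/5271 ≈ 0.00037943)
(d(3) + O) + x(t(6)) = (2 + 2/5271) + (-28 + (-16 + 8*6)**2 + 27*(-16 + 8*6)) = 10544/5271 + (-28 + (-16 + 48)**2 + 27*(-16 + 48)) = 10544/5271 + (-28 + 32**2 + 27*32) = 10544/5271 + (-28 + 1024 + 864) = 10544/5271 + 1860 = 9814604/5271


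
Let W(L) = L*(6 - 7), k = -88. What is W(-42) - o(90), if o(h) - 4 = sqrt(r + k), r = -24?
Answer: 38 - 4*I*sqrt(7) ≈ 38.0 - 10.583*I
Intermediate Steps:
W(L) = -L (W(L) = L*(-1) = -L)
o(h) = 4 + 4*I*sqrt(7) (o(h) = 4 + sqrt(-24 - 88) = 4 + sqrt(-112) = 4 + 4*I*sqrt(7))
W(-42) - o(90) = -1*(-42) - (4 + 4*I*sqrt(7)) = 42 + (-4 - 4*I*sqrt(7)) = 38 - 4*I*sqrt(7)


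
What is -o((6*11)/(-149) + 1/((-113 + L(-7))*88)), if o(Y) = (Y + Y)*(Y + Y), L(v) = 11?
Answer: -351133279225/447175738944 ≈ -0.78522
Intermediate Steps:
o(Y) = 4*Y**2 (o(Y) = (2*Y)*(2*Y) = 4*Y**2)
-o((6*11)/(-149) + 1/((-113 + L(-7))*88)) = -4*((6*11)/(-149) + 1/((-113 + 11)*88))**2 = -4*(66*(-1/149) + (1/88)/(-102))**2 = -4*(-66/149 - 1/102*1/88)**2 = -4*(-66/149 - 1/8976)**2 = -4*(-592565/1337424)**2 = -4*351133279225/1788702955776 = -1*351133279225/447175738944 = -351133279225/447175738944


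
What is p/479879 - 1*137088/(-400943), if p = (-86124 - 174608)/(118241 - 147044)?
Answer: 1894928683364932/5541816038211291 ≈ 0.34193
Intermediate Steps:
p = 260732/28803 (p = -260732/(-28803) = -260732*(-1/28803) = 260732/28803 ≈ 9.0522)
p/479879 - 1*137088/(-400943) = (260732/28803)/479879 - 1*137088/(-400943) = (260732/28803)*(1/479879) - 137088*(-1/400943) = 260732/13821954837 + 137088/400943 = 1894928683364932/5541816038211291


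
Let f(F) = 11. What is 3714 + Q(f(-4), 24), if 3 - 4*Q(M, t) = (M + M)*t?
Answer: 14331/4 ≈ 3582.8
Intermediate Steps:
Q(M, t) = ¾ - M*t/2 (Q(M, t) = ¾ - (M + M)*t/4 = ¾ - 2*M*t/4 = ¾ - M*t/2)
3714 + Q(f(-4), 24) = 3714 + (¾ - ½*11*24) = 3714 + (¾ - 132) = 3714 - 525/4 = 14331/4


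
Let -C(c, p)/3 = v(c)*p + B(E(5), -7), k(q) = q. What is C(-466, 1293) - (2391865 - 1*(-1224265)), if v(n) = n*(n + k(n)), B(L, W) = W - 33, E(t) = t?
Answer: -1688312258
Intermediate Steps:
B(L, W) = -33 + W
v(n) = 2*n² (v(n) = n*(n + n) = n*(2*n) = 2*n²)
C(c, p) = 120 - 6*p*c² (C(c, p) = -3*((2*c²)*p + (-33 - 7)) = -3*(2*p*c² - 40) = -3*(-40 + 2*p*c²) = 120 - 6*p*c²)
C(-466, 1293) - (2391865 - 1*(-1224265)) = (120 - 6*1293*(-466)²) - (2391865 - 1*(-1224265)) = (120 - 6*1293*217156) - (2391865 + 1224265) = (120 - 1684696248) - 1*3616130 = -1684696128 - 3616130 = -1688312258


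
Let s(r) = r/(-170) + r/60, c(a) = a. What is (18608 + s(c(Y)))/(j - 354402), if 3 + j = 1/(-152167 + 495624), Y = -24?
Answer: -271615755853/5173222318570 ≈ -0.052504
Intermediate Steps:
s(r) = 11*r/1020 (s(r) = r*(-1/170) + r*(1/60) = -r/170 + r/60 = 11*r/1020)
j = -1030370/343457 (j = -3 + 1/(-152167 + 495624) = -3 + 1/343457 = -1030370/343457 ≈ -3.0000)
(18608 + s(c(Y)))/(j - 354402) = (18608 + (11/1020)*(-24))/(-1030370/343457 - 354402) = (18608 - 22/85)/(-121722878084/343457) = (1581658/85)*(-343457/121722878084) = -271615755853/5173222318570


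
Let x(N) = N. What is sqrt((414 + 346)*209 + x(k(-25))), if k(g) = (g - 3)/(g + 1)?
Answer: sqrt(5718282)/6 ≈ 398.55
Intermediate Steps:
k(g) = (-3 + g)/(1 + g)
sqrt((414 + 346)*209 + x(k(-25))) = sqrt((414 + 346)*209 + (-3 - 25)/(1 - 25)) = sqrt(760*209 - 28/(-24)) = sqrt(158840 - 1/24*(-28)) = sqrt(158840 + 7/6) = sqrt(953047/6) = sqrt(5718282)/6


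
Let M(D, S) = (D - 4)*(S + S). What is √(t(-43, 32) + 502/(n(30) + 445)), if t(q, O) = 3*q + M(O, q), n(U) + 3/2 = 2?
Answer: I*√24854093/99 ≈ 50.357*I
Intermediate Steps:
M(D, S) = 2*S*(-4 + D) (M(D, S) = (-4 + D)*(2*S) = 2*S*(-4 + D))
n(U) = ½ (n(U) = -3/2 + 2 = ½)
t(q, O) = 3*q + 2*q*(-4 + O)
√(t(-43, 32) + 502/(n(30) + 445)) = √(-43*(-5 + 2*32) + 502/(½ + 445)) = √(-43*(-5 + 64) + 502/(891/2)) = √(-43*59 + 502*(2/891)) = √(-2537 + 1004/891) = √(-2259463/891) = I*√24854093/99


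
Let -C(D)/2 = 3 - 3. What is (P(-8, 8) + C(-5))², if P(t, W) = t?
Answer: 64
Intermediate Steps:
C(D) = 0 (C(D) = -2*(3 - 3) = -2*0 = 0)
(P(-8, 8) + C(-5))² = (-8 + 0)² = (-8)² = 64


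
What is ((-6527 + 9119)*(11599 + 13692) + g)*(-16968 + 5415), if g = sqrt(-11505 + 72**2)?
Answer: -757348504416 - 80871*I*sqrt(129) ≈ -7.5735e+11 - 9.1852e+5*I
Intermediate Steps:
g = 7*I*sqrt(129) (g = sqrt(-11505 + 5184) = sqrt(-6321) = 7*I*sqrt(129) ≈ 79.505*I)
((-6527 + 9119)*(11599 + 13692) + g)*(-16968 + 5415) = ((-6527 + 9119)*(11599 + 13692) + 7*I*sqrt(129))*(-16968 + 5415) = (2592*25291 + 7*I*sqrt(129))*(-11553) = (65554272 + 7*I*sqrt(129))*(-11553) = -757348504416 - 80871*I*sqrt(129)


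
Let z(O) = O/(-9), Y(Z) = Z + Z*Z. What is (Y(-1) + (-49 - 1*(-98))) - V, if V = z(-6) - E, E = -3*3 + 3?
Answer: 127/3 ≈ 42.333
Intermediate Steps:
Y(Z) = Z + Z²
z(O) = -O/9 (z(O) = O*(-⅑) = -O/9)
E = -6 (E = -9 + 3 = -6)
V = 20/3 (V = -⅑*(-6) - 1*(-6) = ⅔ + 6 = 20/3 ≈ 6.6667)
(Y(-1) + (-49 - 1*(-98))) - V = (-(1 - 1) + (-49 - 1*(-98))) - 1*20/3 = (-1*0 + (-49 + 98)) - 20/3 = (0 + 49) - 20/3 = 49 - 20/3 = 127/3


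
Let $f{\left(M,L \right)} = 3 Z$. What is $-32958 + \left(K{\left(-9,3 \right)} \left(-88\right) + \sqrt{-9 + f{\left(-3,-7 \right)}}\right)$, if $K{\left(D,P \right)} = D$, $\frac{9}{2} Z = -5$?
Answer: $-32166 + \frac{i \sqrt{111}}{3} \approx -32166.0 + 3.5119 i$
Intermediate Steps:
$Z = - \frac{10}{9}$ ($Z = \frac{2}{9} \left(-5\right) = - \frac{10}{9} \approx -1.1111$)
$f{\left(M,L \right)} = - \frac{10}{3}$ ($f{\left(M,L \right)} = 3 \left(- \frac{10}{9}\right) = - \frac{10}{3}$)
$-32958 + \left(K{\left(-9,3 \right)} \left(-88\right) + \sqrt{-9 + f{\left(-3,-7 \right)}}\right) = -32958 + \left(\left(-9\right) \left(-88\right) + \sqrt{-9 - \frac{10}{3}}\right) = -32958 + \left(792 + \sqrt{- \frac{37}{3}}\right) = -32958 + \left(792 + \frac{i \sqrt{111}}{3}\right) = -32166 + \frac{i \sqrt{111}}{3}$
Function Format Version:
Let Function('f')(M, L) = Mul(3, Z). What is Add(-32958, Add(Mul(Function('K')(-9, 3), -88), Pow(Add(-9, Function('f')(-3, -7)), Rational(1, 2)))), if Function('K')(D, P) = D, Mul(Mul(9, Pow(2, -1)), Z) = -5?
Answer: Add(-32166, Mul(Rational(1, 3), I, Pow(111, Rational(1, 2)))) ≈ Add(-32166., Mul(3.5119, I))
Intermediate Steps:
Z = Rational(-10, 9) (Z = Mul(Rational(2, 9), -5) = Rational(-10, 9) ≈ -1.1111)
Function('f')(M, L) = Rational(-10, 3) (Function('f')(M, L) = Mul(3, Rational(-10, 9)) = Rational(-10, 3))
Add(-32958, Add(Mul(Function('K')(-9, 3), -88), Pow(Add(-9, Function('f')(-3, -7)), Rational(1, 2)))) = Add(-32958, Add(Mul(-9, -88), Pow(Add(-9, Rational(-10, 3)), Rational(1, 2)))) = Add(-32958, Add(792, Pow(Rational(-37, 3), Rational(1, 2)))) = Add(-32958, Add(792, Mul(Rational(1, 3), I, Pow(111, Rational(1, 2))))) = Add(-32166, Mul(Rational(1, 3), I, Pow(111, Rational(1, 2))))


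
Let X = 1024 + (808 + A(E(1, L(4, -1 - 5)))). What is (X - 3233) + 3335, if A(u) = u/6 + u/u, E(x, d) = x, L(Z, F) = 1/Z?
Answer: 11611/6 ≈ 1935.2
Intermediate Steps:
A(u) = 1 + u/6 (A(u) = u*(⅙) + 1 = u/6 + 1 = 1 + u/6)
X = 10999/6 (X = 1024 + (808 + (1 + (⅙)*1)) = 1024 + (808 + (1 + ⅙)) = 1024 + (808 + 7/6) = 1024 + 4855/6 = 10999/6 ≈ 1833.2)
(X - 3233) + 3335 = (10999/6 - 3233) + 3335 = -8399/6 + 3335 = 11611/6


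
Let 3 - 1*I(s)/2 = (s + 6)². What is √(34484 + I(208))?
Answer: I*√57102 ≈ 238.96*I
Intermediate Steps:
I(s) = 6 - 2*(6 + s)² (I(s) = 6 - 2*(s + 6)² = 6 - 2*(6 + s)²)
√(34484 + I(208)) = √(34484 + (6 - 2*(6 + 208)²)) = √(34484 + (6 - 2*214²)) = √(34484 + (6 - 2*45796)) = √(34484 + (6 - 91592)) = √(34484 - 91586) = √(-57102) = I*√57102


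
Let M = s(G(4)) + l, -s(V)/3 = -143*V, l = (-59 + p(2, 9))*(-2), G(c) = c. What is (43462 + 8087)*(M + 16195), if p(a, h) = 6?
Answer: 928758333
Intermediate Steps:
l = 106 (l = (-59 + 6)*(-2) = -53*(-2) = 106)
s(V) = 429*V (s(V) = -(-429)*V = 429*V)
M = 1822 (M = 429*4 + 106 = 1716 + 106 = 1822)
(43462 + 8087)*(M + 16195) = (43462 + 8087)*(1822 + 16195) = 51549*18017 = 928758333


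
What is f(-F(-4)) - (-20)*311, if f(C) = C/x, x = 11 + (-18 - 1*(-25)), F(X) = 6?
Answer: 18659/3 ≈ 6219.7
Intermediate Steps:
x = 18 (x = 11 + (-18 + 25) = 11 + 7 = 18)
f(C) = C/18
f(-F(-4)) - (-20)*311 = (-1*6)/18 - (-20)*311 = (1/18)*(-6) - 1*(-6220) = -⅓ + 6220 = 18659/3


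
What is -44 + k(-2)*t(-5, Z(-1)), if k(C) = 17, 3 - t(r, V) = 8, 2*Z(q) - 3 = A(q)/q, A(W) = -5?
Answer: -129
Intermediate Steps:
Z(q) = 3/2 - 5/(2*q) (Z(q) = 3/2 + (-5/q)/2 = 3/2 - 5/(2*q))
t(r, V) = -5 (t(r, V) = 3 - 1*8 = 3 - 8 = -5)
-44 + k(-2)*t(-5, Z(-1)) = -44 + 17*(-5) = -44 - 85 = -129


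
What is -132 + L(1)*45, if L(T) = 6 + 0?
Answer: 138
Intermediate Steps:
L(T) = 6
-132 + L(1)*45 = -132 + 6*45 = -132 + 270 = 138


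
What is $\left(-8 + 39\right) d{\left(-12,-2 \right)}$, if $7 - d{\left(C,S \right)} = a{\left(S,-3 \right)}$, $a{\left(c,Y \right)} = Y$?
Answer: $310$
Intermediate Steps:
$d{\left(C,S \right)} = 10$ ($d{\left(C,S \right)} = 7 - -3 = 7 + 3 = 10$)
$\left(-8 + 39\right) d{\left(-12,-2 \right)} = \left(-8 + 39\right) 10 = 31 \cdot 10 = 310$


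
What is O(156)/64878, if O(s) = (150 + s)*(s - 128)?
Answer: 1428/10813 ≈ 0.13206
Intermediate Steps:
O(s) = (-128 + s)*(150 + s) (O(s) = (150 + s)*(-128 + s) = (-128 + s)*(150 + s))
O(156)/64878 = (-19200 + 156² + 22*156)/64878 = (-19200 + 24336 + 3432)*(1/64878) = 8568*(1/64878) = 1428/10813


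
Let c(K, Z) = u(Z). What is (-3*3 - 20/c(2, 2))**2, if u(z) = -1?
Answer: 121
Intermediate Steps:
c(K, Z) = -1
(-3*3 - 20/c(2, 2))**2 = (-3*3 - 20/(-1))**2 = (-9 - 20*(-1))**2 = (-9 + 20)**2 = 11**2 = 121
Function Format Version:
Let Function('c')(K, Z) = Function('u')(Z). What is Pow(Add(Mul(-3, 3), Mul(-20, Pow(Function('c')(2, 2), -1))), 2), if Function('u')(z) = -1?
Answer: 121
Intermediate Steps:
Function('c')(K, Z) = -1
Pow(Add(Mul(-3, 3), Mul(-20, Pow(Function('c')(2, 2), -1))), 2) = Pow(Add(Mul(-3, 3), Mul(-20, Pow(-1, -1))), 2) = Pow(Add(-9, Mul(-20, -1)), 2) = Pow(Add(-9, 20), 2) = Pow(11, 2) = 121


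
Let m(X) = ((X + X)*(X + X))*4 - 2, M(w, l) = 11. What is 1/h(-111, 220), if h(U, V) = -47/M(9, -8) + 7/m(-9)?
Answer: -14234/60741 ≈ -0.23434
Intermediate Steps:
m(X) = -2 + 16*X**2 (m(X) = ((2*X)*(2*X))*4 - 2 = (4*X**2)*4 - 2 = 16*X**2 - 2 = -2 + 16*X**2)
h(U, V) = -60741/14234 (h(U, V) = -47/11 + 7/(-2 + 16*(-9)**2) = -47*1/11 + 7/(-2 + 16*81) = -47/11 + 7/(-2 + 1296) = -47/11 + 7/1294 = -60741/14234)
1/h(-111, 220) = 1/(-60741/14234) = -14234/60741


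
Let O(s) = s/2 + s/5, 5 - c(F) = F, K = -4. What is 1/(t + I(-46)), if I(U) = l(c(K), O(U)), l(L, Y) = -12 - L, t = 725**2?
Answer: 1/525604 ≈ 1.9026e-6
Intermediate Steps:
t = 525625
c(F) = 5 - F
O(s) = 7*s/10 (O(s) = s*(1/2) + s*(1/5) = s/2 + s/5 = 7*s/10)
I(U) = -21 (I(U) = -12 - (5 - 1*(-4)) = -12 - (5 + 4) = -12 - 1*9 = -12 - 9 = -21)
1/(t + I(-46)) = 1/(525625 - 21) = 1/525604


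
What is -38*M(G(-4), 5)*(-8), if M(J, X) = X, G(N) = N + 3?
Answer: 1520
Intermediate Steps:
G(N) = 3 + N
-38*M(G(-4), 5)*(-8) = -38*5*(-8) = -190*(-8) = 1520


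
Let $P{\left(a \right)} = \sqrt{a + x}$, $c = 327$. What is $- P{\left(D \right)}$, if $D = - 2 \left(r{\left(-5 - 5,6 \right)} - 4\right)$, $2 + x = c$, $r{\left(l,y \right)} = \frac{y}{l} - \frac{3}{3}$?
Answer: $- \frac{41 \sqrt{5}}{5} \approx -18.336$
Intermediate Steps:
$r{\left(l,y \right)} = -1 + \frac{y}{l}$ ($r{\left(l,y \right)} = \frac{y}{l} - 1 = -1 + \frac{y}{l}$)
$x = 325$ ($x = -2 + 327 = 325$)
$D = \frac{56}{5}$ ($D = - 2 \left(\frac{6 - \left(-5 - 5\right)}{-5 - 5} - 4\right) = - 2 \left(\frac{6 - -10}{-10} - 4\right) = - 2 \left(- \frac{6 + 10}{10} - 4\right) = - 2 \left(\left(- \frac{1}{10}\right) 16 - 4\right) = - 2 \left(- \frac{8}{5} - 4\right) = \left(-2\right) \left(- \frac{28}{5}\right) = \frac{56}{5} \approx 11.2$)
$P{\left(a \right)} = \sqrt{325 + a}$ ($P{\left(a \right)} = \sqrt{a + 325} = \sqrt{325 + a}$)
$- P{\left(D \right)} = - \sqrt{325 + \frac{56}{5}} = - \sqrt{\frac{1681}{5}} = - \frac{41 \sqrt{5}}{5}$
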